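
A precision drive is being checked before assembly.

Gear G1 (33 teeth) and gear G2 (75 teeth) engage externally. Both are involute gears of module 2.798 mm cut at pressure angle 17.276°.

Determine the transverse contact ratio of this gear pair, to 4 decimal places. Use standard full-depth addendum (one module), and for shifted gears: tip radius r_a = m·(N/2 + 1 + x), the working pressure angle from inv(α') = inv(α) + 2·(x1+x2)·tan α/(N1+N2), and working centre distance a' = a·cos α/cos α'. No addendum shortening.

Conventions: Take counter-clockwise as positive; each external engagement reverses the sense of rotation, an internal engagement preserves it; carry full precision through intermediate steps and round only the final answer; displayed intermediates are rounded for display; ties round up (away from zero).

1.9077

recognized (one external pair, fixed centres): single-mesh tooth geometry, m = 2.798, N1 = 33, N2 = 75
base radii: r_b1 = 44.084189, r_b2 = 100.191338
tip radii: r_a1 = 48.965000, r_a2 = 107.723000
no profile shift: α' = α, a' = a
action lengths: √(r_a1²−r_b1²) = 21.310925, √(r_a2²−r_b2²) = 39.571966
base pitch p_b = π·m·cos α = 8.393610
CR = (21.310925 + 39.571966 − 151.092000·sin 17.27600°)/8.393610 = 1.907684
contact ratio ≈ 1.9077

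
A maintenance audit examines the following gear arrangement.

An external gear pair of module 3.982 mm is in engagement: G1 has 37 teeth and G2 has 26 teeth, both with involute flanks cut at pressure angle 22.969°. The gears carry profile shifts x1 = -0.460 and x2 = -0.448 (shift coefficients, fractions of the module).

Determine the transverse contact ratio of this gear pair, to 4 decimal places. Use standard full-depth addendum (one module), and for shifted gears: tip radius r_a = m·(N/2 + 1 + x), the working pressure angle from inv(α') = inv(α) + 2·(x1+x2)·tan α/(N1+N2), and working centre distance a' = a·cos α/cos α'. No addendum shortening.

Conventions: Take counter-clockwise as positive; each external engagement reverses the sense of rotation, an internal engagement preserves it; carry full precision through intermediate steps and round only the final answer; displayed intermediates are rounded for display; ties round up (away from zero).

1.8835

recognized (one external pair, fixed centres): single-mesh tooth geometry, m = 3.982, N1 = 37, N2 = 26
base radii: r_b1 = 67.826395, r_b2 = 47.661791
tip radii: r_a1 = 75.817280, r_a2 = 53.964064
inv(α') = inv(22.969°) + 2·(-0.460-0.448)·tan α/(37+26) = 0.01073450  ⇒  α' = 17.98591°
a' = a·cos α / cos α' = 125.4330·cos 22.969°/cos 17.98591° = 121.421768
action lengths: √(r_a1²−r_b1²) = 33.879789, √(r_a2²−r_b2²) = 25.307586
base pitch p_b = π·m·cos α = 11.517995
CR = (33.879789 + 25.307586 − 121.421768·sin 17.98591°)/11.517995 = 1.883520
contact ratio ≈ 1.8835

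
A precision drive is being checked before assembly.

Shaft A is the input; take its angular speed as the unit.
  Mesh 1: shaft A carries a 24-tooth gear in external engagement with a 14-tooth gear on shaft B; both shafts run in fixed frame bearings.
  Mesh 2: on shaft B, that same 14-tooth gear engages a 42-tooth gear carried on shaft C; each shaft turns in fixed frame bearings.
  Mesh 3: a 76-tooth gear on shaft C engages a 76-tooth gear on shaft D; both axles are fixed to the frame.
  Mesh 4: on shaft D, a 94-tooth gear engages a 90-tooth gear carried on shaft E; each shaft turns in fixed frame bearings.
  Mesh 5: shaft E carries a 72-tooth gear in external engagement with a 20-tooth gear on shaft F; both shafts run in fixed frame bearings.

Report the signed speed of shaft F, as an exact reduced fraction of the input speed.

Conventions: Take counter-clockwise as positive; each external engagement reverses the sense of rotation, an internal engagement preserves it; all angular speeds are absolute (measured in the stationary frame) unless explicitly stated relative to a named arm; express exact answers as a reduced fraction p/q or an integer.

-376/175

5-mesh fixed-axis compound train (all bearings frame-fixed)
mesh 1 [24T→14T]: |ω|/ω_in = 1×24/14 = 12/7, sense flips to −
mesh 2 [14T→42T]: |ω|/ω_in = (12/7)×14/42 = 4/7, sense flips to +
mesh 3 [76T→76T]: |ω|/ω_in = (4/7)×76/76 = 4/7, sense flips to −
mesh 4 [94T→90T]: |ω|/ω_in = (4/7)×94/90 = 188/315, sense flips to +
mesh 5 [72T→20T]: |ω|/ω_in = (188/315)×72/20 = 376/175, sense flips to −
signed output speed (× input speed) = -376/175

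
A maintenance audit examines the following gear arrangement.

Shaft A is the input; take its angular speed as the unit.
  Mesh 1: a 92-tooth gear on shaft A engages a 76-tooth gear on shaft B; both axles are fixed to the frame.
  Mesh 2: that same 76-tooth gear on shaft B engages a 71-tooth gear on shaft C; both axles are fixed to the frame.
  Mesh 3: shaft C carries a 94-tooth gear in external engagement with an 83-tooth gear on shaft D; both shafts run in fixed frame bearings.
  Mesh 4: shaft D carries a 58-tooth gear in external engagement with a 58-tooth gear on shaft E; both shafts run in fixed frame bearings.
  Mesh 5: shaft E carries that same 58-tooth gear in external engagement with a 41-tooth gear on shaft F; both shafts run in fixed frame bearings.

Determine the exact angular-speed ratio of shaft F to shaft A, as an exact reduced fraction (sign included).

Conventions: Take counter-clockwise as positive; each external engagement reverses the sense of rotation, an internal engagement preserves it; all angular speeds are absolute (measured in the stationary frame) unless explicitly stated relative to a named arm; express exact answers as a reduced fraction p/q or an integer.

-501584/241613

class = fixed-axis compound train [5 meshes; 5 ratios multiply, 5 sense flips]
mesh 1 [92T→76T]: running ratio 23/19, sense −
mesh 2 [76T→71T]: running ratio 92/71, sense +
mesh 3 [94T→83T]: running ratio 8648/5893, sense −
mesh 4 [58T→58T]: running ratio 8648/5893, sense +
mesh 5 [58T→41T]: running ratio 501584/241613, sense −
ω_out/ω_in = -501584/241613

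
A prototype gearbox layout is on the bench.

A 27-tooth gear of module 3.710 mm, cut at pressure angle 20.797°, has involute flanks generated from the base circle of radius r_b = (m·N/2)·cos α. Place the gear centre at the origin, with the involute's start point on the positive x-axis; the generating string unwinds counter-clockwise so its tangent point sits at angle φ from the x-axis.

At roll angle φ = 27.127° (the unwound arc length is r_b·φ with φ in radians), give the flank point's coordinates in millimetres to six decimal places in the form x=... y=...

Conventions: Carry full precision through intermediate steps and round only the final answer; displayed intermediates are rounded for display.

class = single-mesh tooth geometry [base-circle involute, m = 3.710, 27T]
pitch radius r_p = m·N/2 = 3.710·27/2 = 50.085000
base radius r_b = r_p·cos α = 50.085000·cos 20.797° = 46.821675
roll angle φ = 27.127° = 0.47345547 rad
x = r_b·(cos φ + φ·sin φ) = 51.779007
y = r_b·(sin φ − φ·cos φ) = 1.619558

x=51.779007 y=1.619558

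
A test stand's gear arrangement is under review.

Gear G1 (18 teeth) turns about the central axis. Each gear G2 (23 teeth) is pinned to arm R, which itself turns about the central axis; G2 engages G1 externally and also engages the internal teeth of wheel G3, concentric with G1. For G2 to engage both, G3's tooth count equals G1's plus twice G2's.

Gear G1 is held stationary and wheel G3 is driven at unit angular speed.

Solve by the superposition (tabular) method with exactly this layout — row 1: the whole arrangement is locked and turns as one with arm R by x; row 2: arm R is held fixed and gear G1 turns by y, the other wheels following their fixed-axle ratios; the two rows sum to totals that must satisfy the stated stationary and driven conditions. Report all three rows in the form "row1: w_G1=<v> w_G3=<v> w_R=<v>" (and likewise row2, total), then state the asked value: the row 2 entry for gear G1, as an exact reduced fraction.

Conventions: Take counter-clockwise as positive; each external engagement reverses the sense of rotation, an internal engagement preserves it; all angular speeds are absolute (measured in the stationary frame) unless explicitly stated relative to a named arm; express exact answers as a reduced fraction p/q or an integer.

recognized (axles ride arm R): planetary set, 18/23/64 teeth
row 1 (train locked, turned with arm): all members turn x
row 2 (arm held, sun turns y): ω_ring = −(18/64)·y, ω_arm = 0
boundary: total ω_sun = x + y = 0 and total ω_ring = x − (18/64)·y = 1  ⇒  y = -32/41, x = 32/41
row 2 ring = −(18/64)·(-32/41) = 9/41
totals (row 1 + row 2): sun 32/41 + (-32/41) = 0, ring 32/41 + 9/41 = 1, arm 32/41 + 0 = 32/41
asked cell (row2, sun) = -32/41

row1: w_G1=32/41 w_G3=32/41 w_R=32/41
row2: w_G1=-32/41 w_G3=9/41 w_R=0
total: w_G1=0 w_G3=1 w_R=32/41
asked value: -32/41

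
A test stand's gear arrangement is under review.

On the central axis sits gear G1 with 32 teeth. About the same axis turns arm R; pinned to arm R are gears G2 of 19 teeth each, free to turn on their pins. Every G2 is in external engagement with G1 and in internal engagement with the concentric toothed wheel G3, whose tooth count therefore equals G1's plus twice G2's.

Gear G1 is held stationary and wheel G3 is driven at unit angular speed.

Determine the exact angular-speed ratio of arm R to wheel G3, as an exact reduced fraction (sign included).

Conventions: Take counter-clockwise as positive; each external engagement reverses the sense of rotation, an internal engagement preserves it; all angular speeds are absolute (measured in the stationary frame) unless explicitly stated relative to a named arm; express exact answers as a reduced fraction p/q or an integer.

35/51

class = planetary set [G3 = 32+2·19 = 70; Willis about the carrier]
ring teeth: 32 + 2·19 = 70
32(ω_sun−ω_arm) = −70(ω_ring−ω_arm),  ω_sun = 0, ω_ring = 1
32(0−ω_arm) = −70(1−ω_arm)  ⇒  102·ω_arm = 70  ⇒  ω_arm = 35/51
ω_out/ω_in = 35/51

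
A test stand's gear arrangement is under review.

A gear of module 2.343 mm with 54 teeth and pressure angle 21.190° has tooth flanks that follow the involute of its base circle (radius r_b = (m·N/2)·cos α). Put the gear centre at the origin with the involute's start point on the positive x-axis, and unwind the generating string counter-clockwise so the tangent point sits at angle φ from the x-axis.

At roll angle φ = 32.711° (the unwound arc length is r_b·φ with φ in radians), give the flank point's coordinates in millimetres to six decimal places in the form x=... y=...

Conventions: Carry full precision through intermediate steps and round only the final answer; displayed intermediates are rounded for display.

topology: single-mesh involute geometry — m = 2.343, N = 54
pitch radius r_p = m·N/2 = 2.343·54/2 = 63.261000
base radius r_b = r_p·cos α = 63.261000·cos 21.190° = 58.983728
roll angle φ = 32.711° = 0.57091465 rad
x = r_b·(cos φ + φ·sin φ) = 67.827181
y = r_b·(sin φ − φ·cos φ) = 3.540808

x=67.827181 y=3.540808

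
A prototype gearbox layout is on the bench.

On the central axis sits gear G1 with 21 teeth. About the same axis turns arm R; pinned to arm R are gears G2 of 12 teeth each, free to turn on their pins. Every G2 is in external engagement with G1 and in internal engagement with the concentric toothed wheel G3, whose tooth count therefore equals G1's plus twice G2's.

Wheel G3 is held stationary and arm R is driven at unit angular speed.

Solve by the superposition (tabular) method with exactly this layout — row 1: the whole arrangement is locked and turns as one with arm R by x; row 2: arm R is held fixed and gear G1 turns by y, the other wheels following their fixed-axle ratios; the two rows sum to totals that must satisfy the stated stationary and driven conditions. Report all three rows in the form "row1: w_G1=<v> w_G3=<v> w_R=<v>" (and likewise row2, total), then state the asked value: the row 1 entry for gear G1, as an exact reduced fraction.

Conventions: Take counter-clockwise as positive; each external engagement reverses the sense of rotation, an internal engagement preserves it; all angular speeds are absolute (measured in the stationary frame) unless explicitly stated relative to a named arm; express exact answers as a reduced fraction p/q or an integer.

row1: w_G1=1 w_G3=1 w_R=1
row2: w_G1=15/7 w_G3=-1 w_R=0
total: w_G1=22/7 w_G3=0 w_R=1
asked value: 1

topology: planetary set — G1 21T / G2 12T / G3 45T, arm = carrier (Willis)
row 1: whole set turns with the arm by x
row 2 — arm fixed, fixed-axis ratios: sun y, ring −(21/45)·y, arm 0
boundary: total ω_ring = x − (21/45)·y = 0 and total ω_arm = x = 1  ⇒  y = 15/7, x = 1
row 2 ring = −(21/45)·15/7 = -1
totals (row 1 + row 2): sun 1 + 15/7 = 22/7, ring 1 + (-1) = 0, arm 1 + 0 = 1
asked cell (row1, sun) = 1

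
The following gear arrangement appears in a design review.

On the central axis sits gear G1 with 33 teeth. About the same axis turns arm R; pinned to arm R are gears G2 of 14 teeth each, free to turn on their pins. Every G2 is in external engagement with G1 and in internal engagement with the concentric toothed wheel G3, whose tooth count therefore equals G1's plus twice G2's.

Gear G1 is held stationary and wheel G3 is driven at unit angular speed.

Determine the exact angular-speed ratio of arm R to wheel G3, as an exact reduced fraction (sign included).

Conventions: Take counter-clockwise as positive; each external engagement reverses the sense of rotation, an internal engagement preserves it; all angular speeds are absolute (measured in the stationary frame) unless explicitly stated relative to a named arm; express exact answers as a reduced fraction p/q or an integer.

61/94

recognized (axles ride arm R): planetary set, 33/14/61 teeth
ring teeth: 33 + 2·14 = 61
33(ω_sun−ω_arm) = −61(ω_ring−ω_arm),  ω_sun = 0, ω_ring = 1
33(0−ω_arm) = −61(1−ω_arm)  ⇒  94·ω_arm = 61  ⇒  ω_arm = 61/94
ω_out/ω_in = 61/94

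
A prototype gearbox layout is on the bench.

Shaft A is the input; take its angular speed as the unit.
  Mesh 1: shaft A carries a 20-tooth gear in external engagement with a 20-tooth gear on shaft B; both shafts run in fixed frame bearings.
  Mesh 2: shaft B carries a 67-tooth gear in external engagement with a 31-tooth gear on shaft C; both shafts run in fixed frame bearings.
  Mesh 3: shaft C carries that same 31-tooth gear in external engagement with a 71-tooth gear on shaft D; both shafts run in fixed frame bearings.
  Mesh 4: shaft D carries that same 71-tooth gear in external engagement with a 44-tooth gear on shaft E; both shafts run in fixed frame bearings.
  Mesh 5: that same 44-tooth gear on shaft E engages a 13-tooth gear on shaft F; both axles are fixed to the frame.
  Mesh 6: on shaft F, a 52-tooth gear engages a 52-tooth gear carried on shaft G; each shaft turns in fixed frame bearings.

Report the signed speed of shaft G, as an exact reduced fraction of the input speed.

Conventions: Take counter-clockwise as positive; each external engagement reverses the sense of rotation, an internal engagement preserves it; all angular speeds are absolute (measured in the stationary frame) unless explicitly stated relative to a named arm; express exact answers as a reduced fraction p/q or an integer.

6-mesh fixed-axis compound train (all bearings frame-fixed)
mesh 1 [20T→20T]: |ω|/ω_in = 1×20/20 = 1, sense flips to −
mesh 2 [67T→31T]: |ω|/ω_in = 1×67/31 = 67/31, sense flips to +
mesh 3 [31T→71T]: |ω|/ω_in = (67/31)×31/71 = 67/71, sense flips to −
mesh 4 [71T→44T]: |ω|/ω_in = (67/71)×71/44 = 67/44, sense flips to +
mesh 5 [44T→13T]: |ω|/ω_in = (67/44)×44/13 = 67/13, sense flips to −
mesh 6 [52T→52T]: |ω|/ω_in = (67/13)×52/52 = 67/13, sense flips to +
signed output speed (× input speed) = 67/13

67/13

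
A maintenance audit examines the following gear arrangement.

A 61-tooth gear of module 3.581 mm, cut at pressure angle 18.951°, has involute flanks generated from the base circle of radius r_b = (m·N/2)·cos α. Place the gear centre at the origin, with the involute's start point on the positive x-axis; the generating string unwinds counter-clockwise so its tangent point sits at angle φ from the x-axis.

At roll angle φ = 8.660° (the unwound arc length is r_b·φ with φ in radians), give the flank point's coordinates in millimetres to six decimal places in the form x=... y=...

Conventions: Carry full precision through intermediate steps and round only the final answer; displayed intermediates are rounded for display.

single-mesh involute tooth geometry (61T wheel at module 3.581)
pitch radius r_p = m·N/2 = 3.581·61/2 = 109.220500
base radius r_b = r_p·cos α = 109.220500·cos 18.951° = 103.300384
roll angle φ = 8.660° = 0.15114551 rad
x = r_b·(cos φ + φ·sin φ) = 104.473601
y = r_b·(sin φ − φ·cos φ) = 0.118624

x=104.473601 y=0.118624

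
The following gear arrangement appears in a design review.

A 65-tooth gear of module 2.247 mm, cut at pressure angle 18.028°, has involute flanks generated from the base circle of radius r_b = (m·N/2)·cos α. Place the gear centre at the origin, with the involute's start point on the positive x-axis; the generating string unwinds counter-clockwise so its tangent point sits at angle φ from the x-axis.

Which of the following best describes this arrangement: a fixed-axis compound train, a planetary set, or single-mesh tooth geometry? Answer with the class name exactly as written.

recognized (one wheel, involute flank): single-mesh tooth geometry, m = 2.247, N = 65
classification: single-mesh tooth geometry

single-mesh tooth geometry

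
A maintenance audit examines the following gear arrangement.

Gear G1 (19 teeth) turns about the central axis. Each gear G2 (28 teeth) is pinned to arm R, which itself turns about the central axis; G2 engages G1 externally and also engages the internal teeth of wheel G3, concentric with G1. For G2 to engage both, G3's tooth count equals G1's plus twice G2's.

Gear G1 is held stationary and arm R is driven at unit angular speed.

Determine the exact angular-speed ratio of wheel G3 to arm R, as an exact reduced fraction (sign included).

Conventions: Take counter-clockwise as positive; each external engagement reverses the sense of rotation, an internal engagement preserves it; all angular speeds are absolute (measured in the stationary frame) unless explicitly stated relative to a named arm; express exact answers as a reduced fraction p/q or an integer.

94/75

topology: planetary set — G1 19T / G2 28T / G3 75T, arm = carrier (Willis)
ring teeth: 19 + 2·28 = 75
19(ω_sun−ω_arm) = −75(ω_ring−ω_arm),  ω_sun = 0, ω_arm = 1
ω_ring = 1 − (19/75)(0−1) = 94/75
ω_out/ω_in = 94/75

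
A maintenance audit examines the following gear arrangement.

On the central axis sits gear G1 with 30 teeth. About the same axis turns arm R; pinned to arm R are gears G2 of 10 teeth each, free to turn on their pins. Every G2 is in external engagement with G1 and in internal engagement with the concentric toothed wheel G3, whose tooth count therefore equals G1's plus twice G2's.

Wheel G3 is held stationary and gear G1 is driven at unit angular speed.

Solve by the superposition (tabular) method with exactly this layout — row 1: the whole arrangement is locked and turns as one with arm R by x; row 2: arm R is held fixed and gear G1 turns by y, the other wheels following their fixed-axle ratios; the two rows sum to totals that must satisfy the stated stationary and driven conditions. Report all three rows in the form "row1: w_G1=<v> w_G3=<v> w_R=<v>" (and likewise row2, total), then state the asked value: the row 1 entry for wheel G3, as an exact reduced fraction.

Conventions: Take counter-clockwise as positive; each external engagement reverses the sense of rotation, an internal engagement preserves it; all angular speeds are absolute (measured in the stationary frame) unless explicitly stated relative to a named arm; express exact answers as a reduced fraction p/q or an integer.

row1: w_G1=3/8 w_G3=3/8 w_R=3/8
row2: w_G1=5/8 w_G3=-3/8 w_R=0
total: w_G1=1 w_G3=0 w_R=3/8
asked value: 3/8

recognized (axles ride arm R): planetary set, 30/10/50 teeth
superposition row 1 [locked train]: every member turns x
row 2: sun turns y, ring = −(30/50)·y, arm 0
boundary: total ω_ring = x − (30/50)·y = 0 and total ω_sun = x + y = 1  ⇒  y = 5/8, x = 3/8
row 2 ring = −(30/50)·5/8 = -3/8
totals (row 1 + row 2): sun 3/8 + 5/8 = 1, ring 3/8 + (-3/8) = 0, arm 3/8 + 0 = 3/8
asked cell (row1, ring) = 3/8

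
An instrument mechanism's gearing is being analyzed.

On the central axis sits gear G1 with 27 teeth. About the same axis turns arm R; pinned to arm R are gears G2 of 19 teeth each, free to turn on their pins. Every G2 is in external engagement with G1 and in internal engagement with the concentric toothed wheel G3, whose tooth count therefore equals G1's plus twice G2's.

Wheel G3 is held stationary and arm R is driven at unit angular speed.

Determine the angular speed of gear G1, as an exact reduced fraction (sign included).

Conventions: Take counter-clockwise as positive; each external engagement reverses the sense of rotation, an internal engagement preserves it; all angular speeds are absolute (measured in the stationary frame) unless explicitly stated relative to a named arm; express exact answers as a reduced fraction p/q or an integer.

topology: planetary set — G1 27T / G2 19T / G3 65T, arm = carrier (Willis)
ring teeth: 27 + 2·19 = 65
27(ω_sun−ω_arm) = −65(ω_ring−ω_arm),  ω_ring = 0, ω_arm = 1
ω_sun = 1 − (65/27)(0−1) = 92/27
exact speed ratio = 92/27

92/27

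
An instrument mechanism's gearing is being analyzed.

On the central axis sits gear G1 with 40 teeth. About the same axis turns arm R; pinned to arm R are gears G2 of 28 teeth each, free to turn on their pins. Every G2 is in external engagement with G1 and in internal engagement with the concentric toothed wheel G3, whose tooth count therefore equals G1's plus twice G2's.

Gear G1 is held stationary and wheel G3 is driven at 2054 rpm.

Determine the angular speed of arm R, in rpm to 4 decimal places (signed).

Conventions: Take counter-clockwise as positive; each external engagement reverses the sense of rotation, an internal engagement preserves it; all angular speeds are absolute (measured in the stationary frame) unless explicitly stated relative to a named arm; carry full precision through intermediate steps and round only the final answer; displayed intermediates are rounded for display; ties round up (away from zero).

planetary set (40T centre, 28T on arm, 96T internal) — Willis relation
normalise by the input: solve with ω_ring = 1, then scale by 2054 rpm
ring teeth: 40 + 2·28 = 96
40(ω_sun−ω_arm) = −96(ω_ring−ω_arm),  ω_sun = 0, ω_ring = 1
40(0−ω_arm) = −96(1−ω_arm)  ⇒  136·ω_arm = 96  ⇒  ω_arm = 12/17
scale: ω_arm = 12/17 × 2054 rpm = +1449.8824 rpm

+1449.8824 rpm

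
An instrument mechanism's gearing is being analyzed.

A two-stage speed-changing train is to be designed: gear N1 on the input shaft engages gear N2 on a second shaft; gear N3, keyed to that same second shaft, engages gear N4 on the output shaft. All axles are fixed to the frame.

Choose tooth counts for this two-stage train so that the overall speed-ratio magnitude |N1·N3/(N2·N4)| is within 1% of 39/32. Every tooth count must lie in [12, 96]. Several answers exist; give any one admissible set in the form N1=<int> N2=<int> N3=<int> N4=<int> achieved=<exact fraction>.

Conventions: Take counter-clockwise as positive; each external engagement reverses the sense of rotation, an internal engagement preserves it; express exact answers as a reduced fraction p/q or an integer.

class = fixed-axis compound train [2-stage, 39/32 wanted]
target = 39/32 in lowest terms: an exact hit needs N1·N3 = k·39 and N2·N4 = k·32 for one integer k, every count in [12, 96]; additionally prefer no 1:1 stage (N1 ≠ N2, N3 ≠ N4)
k = 1…5: no 1:1-free in-range split of k·39 and k·32 into factor pairs; take k = 6
k = 6: N1·N3 = 234 = 13·18, N2·N4 = 192 = 12·16
achieved = 13·18/(12·16) = 39/32; |achieved − target| = 0 ≤ 39/3200 ✓

N1=13 N2=12 N3=18 N4=16 achieved=39/32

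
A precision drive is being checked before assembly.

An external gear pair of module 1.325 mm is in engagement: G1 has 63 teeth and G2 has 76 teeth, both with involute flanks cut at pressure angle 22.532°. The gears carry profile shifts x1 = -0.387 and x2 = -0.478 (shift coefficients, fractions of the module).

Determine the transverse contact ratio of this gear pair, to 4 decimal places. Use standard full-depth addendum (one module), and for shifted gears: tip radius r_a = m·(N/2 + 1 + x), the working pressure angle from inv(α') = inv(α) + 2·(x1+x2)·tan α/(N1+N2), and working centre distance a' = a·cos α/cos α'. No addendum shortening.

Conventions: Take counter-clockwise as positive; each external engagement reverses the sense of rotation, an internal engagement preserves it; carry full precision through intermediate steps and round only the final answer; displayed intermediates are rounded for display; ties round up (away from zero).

topology: single-mesh involute geometry — m = 1.325, 63T/76T pair
base radii: r_b1 = 38.551495, r_b2 = 46.506566
tip radii: r_a1 = 42.549725, r_a2 = 51.041650
inv(α') = inv(22.532°) + 2·(-0.387-0.478)·tan α/(63+76) = 0.01644699  ⇒  α' = 20.64431°
a' = a·cos α / cos α' = 92.0875·cos 22.532°/cos 20.64431° = 90.894669
action lengths: √(r_a1²−r_b1²) = 18.007257, √(r_a2²−r_b2²) = 21.033054
base pitch p_b = π·m·cos α = 3.844860
CR = (18.007257 + 21.033054 − 90.894669·sin 20.64431°)/3.844860 = 1.819048
contact ratio ≈ 1.8190

1.8190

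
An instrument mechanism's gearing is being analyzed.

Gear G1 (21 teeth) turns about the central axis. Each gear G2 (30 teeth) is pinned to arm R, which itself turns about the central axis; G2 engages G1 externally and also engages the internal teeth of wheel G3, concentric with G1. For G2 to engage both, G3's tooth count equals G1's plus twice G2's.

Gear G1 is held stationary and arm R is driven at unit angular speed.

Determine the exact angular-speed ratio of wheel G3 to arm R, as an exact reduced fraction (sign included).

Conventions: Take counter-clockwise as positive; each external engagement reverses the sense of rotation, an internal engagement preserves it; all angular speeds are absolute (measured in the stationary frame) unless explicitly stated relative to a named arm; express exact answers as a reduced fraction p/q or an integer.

class = planetary set [G3 = 21+2·30 = 81; Willis about the carrier]
ring teeth: 21 + 2·30 = 81
21(ω_sun−ω_arm) = −81(ω_ring−ω_arm),  ω_sun = 0, ω_arm = 1
ω_ring = 1 − (21/81)(0−1) = 34/27
ω_out/ω_in = 34/27

34/27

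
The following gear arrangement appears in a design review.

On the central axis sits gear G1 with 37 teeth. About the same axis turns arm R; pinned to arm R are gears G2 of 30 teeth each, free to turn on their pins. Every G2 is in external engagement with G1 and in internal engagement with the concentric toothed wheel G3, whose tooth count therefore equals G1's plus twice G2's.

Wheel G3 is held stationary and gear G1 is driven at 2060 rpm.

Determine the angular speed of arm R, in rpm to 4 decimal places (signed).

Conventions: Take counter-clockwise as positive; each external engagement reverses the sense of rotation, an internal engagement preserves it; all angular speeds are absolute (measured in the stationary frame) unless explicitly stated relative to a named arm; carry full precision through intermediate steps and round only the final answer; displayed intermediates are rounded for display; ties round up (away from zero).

+568.8060 rpm

class = planetary set [G3 = 37+2·30 = 97; Willis about the carrier]
normalise by the input: solve with ω_sun = 1, then scale by 2060 rpm
ring teeth: 37 + 2·30 = 97
37(ω_sun−ω_arm) = −97(ω_ring−ω_arm),  ω_ring = 0, ω_sun = 1
37(1−ω_arm) = −97(0−ω_arm)  ⇒  134·ω_arm = 37  ⇒  ω_arm = 37/134
scale: ω_arm = 37/134 × 2060 rpm = +568.8060 rpm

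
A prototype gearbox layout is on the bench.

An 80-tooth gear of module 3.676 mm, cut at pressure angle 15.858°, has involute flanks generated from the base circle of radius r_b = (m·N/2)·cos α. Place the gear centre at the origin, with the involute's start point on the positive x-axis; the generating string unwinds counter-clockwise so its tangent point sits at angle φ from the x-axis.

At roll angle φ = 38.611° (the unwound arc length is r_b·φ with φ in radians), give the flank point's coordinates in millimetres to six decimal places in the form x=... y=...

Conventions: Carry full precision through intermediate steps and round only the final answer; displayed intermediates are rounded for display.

recognized (one wheel, involute flank): single-mesh tooth geometry, m = 3.676, N = 80
pitch radius r_p = m·N/2 = 3.676·80/2 = 147.040000
base radius r_b = r_p·cos α = 147.040000·cos 15.858° = 141.443933
roll angle φ = 38.611° = 0.67388908 rad
x = r_b·(cos φ + φ·sin φ) = 170.005343
y = r_b·(sin φ − φ·cos φ) = 13.784028

x=170.005343 y=13.784028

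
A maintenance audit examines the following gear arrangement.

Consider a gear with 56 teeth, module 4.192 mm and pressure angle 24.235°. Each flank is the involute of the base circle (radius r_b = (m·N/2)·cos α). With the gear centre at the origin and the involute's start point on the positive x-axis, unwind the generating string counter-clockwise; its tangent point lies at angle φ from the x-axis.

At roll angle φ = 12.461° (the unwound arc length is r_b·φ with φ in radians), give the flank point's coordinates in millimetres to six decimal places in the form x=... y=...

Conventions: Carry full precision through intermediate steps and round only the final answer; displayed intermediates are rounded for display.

single-mesh involute tooth geometry (56T wheel at module 4.192)
pitch radius r_p = m·N/2 = 4.192·56/2 = 117.376000
base radius r_b = r_p·cos α = 117.376000·cos 24.235° = 107.031599
roll angle φ = 12.461° = 0.21748548 rad
x = r_b·(cos φ + φ·sin φ) = 109.533039
y = r_b·(sin φ − φ·cos φ) = 0.365280

x=109.533039 y=0.365280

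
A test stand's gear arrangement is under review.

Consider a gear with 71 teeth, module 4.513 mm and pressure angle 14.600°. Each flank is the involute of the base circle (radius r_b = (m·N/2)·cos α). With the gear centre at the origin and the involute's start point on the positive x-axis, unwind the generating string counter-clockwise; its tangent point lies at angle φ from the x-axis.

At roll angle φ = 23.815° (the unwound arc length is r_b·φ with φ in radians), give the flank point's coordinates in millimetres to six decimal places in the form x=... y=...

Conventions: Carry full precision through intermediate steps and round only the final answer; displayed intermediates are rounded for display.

x=167.857809 y=3.647367

single-mesh involute tooth geometry (71T wheel at module 4.513)
pitch radius r_p = m·N/2 = 4.513·71/2 = 160.211500
base radius r_b = r_p·cos α = 160.211500·cos 14.600° = 155.038138
roll angle φ = 23.815° = 0.41565016 rad
x = r_b·(cos φ + φ·sin φ) = 167.857809
y = r_b·(sin φ − φ·cos φ) = 3.647367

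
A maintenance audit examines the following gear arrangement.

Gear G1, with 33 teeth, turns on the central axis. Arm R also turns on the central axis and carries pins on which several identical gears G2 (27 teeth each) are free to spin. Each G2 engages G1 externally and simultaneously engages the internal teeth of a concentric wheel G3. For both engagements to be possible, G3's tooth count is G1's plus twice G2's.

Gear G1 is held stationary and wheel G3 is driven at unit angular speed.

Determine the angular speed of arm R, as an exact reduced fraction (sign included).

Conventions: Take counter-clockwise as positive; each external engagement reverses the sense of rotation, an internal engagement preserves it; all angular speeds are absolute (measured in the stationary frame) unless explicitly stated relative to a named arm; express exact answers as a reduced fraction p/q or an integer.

planetary set (33T centre, 27T on arm, 87T internal) — Willis relation
ring teeth: 33 + 2·27 = 87
33(ω_sun−ω_arm) = −87(ω_ring−ω_arm),  ω_sun = 0, ω_ring = 1
33(0−ω_arm) = −87(1−ω_arm)  ⇒  120·ω_arm = 87  ⇒  ω_arm = 29/40
exact speed ratio = 29/40

29/40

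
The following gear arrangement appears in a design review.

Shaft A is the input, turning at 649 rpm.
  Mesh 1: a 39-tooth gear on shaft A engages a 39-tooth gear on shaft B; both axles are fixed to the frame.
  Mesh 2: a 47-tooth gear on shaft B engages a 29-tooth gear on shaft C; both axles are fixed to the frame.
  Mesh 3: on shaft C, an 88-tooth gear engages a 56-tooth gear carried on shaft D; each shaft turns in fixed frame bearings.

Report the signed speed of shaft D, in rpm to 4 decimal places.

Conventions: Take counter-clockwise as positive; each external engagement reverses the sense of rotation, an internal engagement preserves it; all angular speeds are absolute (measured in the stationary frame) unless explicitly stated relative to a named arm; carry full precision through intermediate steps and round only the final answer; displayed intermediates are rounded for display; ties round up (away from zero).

-1652.8719 rpm

class = fixed-axis compound train [3 meshes; 3 ratios multiply, 3 sense flips]
mesh 1 [39T→39T]: ω = 649.0000×39/39 = 649.0000 rpm, sense flips to −
mesh 2 [47T→29T]: ω = 649.0000×47/29 = 1051.8276 rpm, sense flips to +
mesh 3 [88T→56T]: ω = 1051.8276×88/56 = 1652.8719 rpm, sense flips to −
signed output speed = -1652.8719 rpm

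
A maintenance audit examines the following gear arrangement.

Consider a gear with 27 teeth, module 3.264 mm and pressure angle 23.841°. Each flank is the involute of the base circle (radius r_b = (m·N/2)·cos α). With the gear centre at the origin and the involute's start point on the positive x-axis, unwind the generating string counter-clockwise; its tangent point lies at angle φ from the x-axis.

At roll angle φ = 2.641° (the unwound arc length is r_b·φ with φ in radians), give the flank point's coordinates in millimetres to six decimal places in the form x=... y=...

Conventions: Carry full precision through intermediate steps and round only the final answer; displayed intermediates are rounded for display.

single-mesh involute tooth geometry (27T wheel at module 3.264)
pitch radius r_p = m·N/2 = 3.264·27/2 = 44.064000
base radius r_b = r_p·cos α = 44.064000·cos 23.841° = 40.304048
roll angle φ = 2.641° = 0.04609415 rad
x = r_b·(cos φ + φ·sin φ) = 40.346842
y = r_b·(sin φ − φ·cos φ) = 0.001315

x=40.346842 y=0.001315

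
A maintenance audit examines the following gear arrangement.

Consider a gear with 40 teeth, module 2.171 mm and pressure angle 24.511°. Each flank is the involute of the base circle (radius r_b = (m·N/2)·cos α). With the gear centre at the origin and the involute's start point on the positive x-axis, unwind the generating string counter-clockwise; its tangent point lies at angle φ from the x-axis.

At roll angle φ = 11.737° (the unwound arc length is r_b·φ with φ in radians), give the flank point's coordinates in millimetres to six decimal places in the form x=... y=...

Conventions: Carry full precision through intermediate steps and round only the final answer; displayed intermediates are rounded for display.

class = single-mesh tooth geometry [base-circle involute, m = 2.171, 40T]
pitch radius r_p = m·N/2 = 2.171·40/2 = 43.420000
base radius r_b = r_p·cos α = 43.420000·cos 24.511° = 39.507061
roll angle φ = 11.737° = 0.20484929 rad
x = r_b·(cos φ + φ·sin φ) = 40.327307
y = r_b·(sin φ − φ·cos φ) = 0.112728

x=40.327307 y=0.112728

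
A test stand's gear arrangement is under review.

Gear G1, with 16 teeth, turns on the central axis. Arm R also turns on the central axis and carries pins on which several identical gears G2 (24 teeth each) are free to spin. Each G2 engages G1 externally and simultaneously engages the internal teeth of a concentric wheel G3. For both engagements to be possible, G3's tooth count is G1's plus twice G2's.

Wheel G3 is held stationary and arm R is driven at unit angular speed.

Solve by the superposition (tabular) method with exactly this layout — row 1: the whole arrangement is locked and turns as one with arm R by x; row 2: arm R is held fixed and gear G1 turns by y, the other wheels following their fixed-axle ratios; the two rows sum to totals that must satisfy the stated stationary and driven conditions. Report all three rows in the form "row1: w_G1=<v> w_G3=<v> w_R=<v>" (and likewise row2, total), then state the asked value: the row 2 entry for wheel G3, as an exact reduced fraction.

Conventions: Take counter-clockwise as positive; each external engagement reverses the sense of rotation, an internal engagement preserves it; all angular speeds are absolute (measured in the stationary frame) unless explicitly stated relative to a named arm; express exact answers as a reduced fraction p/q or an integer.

planetary set (16T centre, 24T on arm, 64T internal) — Willis relation
row 1 — lock + rotate with arm: ω_sun = ω_ring = ω_arm = x
row 2 (arm held, sun turns y): ω_ring = −(16/64)·y, ω_arm = 0
boundary: total ω_ring = x − (16/64)·y = 0 and total ω_arm = x = 1  ⇒  y = 4, x = 1
row 2 ring = −(16/64)·4 = -1
totals (row 1 + row 2): sun 1 + 4 = 5, ring 1 + (-1) = 0, arm 1 + 0 = 1
asked cell (row2, ring) = -1

row1: w_G1=1 w_G3=1 w_R=1
row2: w_G1=4 w_G3=-1 w_R=0
total: w_G1=5 w_G3=0 w_R=1
asked value: -1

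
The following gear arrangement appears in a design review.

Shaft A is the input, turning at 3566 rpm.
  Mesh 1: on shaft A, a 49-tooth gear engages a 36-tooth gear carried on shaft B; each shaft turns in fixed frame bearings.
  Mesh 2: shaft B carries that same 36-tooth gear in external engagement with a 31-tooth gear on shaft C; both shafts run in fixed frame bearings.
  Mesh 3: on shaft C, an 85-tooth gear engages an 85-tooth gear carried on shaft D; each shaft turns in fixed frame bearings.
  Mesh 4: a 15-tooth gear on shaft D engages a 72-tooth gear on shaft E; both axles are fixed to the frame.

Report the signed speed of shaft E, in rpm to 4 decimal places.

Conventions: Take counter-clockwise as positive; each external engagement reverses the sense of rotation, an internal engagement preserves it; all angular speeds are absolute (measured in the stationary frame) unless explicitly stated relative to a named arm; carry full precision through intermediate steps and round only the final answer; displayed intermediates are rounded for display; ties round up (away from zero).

+1174.2876 rpm

recognized (5 fixed axles, 4 meshes): fixed-axis compound train
mesh 1 [49T→36T]: ω = 3566.0000×49/36 = 4853.7222 rpm, sense flips to −
mesh 2 [36T→31T]: ω = 4853.7222×36/31 = 5636.5806 rpm, sense flips to +
mesh 3 [85T→85T]: ω = 5636.5806×85/85 = 5636.5806 rpm, sense flips to −
mesh 4 [15T→72T]: ω = 5636.5806×15/72 = 1174.2876 rpm, sense flips to +
signed output speed = +1174.2876 rpm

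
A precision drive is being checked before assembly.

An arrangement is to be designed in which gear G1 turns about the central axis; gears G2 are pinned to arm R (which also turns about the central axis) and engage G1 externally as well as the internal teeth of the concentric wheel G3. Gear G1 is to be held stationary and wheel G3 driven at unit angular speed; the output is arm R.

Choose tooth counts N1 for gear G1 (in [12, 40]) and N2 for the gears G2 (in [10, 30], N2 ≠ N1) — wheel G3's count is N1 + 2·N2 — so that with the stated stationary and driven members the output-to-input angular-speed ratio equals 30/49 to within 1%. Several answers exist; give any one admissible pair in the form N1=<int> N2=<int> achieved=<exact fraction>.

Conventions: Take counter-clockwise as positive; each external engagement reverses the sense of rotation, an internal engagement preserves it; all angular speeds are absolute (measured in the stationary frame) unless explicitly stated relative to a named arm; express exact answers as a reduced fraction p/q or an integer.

class = planetary set [ratio 30/49 wanted; Willis about the carrier]
Willis with ω_sun = 0: ω_arm/ω_ring = N3/(N1+N3); set equal to 30/49  ⇒  N3/N1 = (30/49)/(1 − 30/49) = 30/19
N3 = N1 + 2·N2  ⇒  N2/N1 = (N3/N1 − 1)/2 = (30/19 − 1)/2 = 11/38
smallest multiple with N1 ≥ 12 and N2 ≥ 10: k = 1  ⇒  N1 = 1·38 = 38, N2 = 1·11 = 11 (N1 ≤ 40, N2 ≤ 30, N2 ≠ N1 ✓), N3 = 38 + 2·11 = 60
check: N3/(N1+N3) with N1 = 38, N3 = 60 gives 30/49; |achieved − target| = 0 ≤ 3/490 ✓

N1=38 N2=11 achieved=30/49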